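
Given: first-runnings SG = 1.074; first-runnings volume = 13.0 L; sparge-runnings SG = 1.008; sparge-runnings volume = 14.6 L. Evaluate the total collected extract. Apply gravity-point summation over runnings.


total = Σ (SG_i − 1)·1000·V_i
first = (1.074 − 1)·1000·13.0 = 962.0000
sparge = (1.008 − 1)·1000·14.6 = 116.8000
total = 962.0000 + 116.8000

1078.8000 gravity·L


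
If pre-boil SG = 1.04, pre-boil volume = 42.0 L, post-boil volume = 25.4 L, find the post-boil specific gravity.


SG_post = 1 + (SG_pre − 1)·V_pre/V_post
pts_pre = (1.04 − 1)·1000 = 40.0000
pts_post = 40.0000·42.0/25.4 = 66.1417
SG_post = 1 + 66.1417/1000

1.0661


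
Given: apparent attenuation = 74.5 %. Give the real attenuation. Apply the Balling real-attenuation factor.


RA = AA · 0.8192
RA = 74.5 · 0.8192

61.0304 %


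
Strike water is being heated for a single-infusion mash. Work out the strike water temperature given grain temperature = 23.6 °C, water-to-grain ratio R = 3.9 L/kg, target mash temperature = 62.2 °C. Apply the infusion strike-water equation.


T_strike = (0.41/R)·(T_mash − T_grain) + T_mash
T_strike = (0.41/3.9)·(62.2 − 23.6) + 62.2

66.2579 °C


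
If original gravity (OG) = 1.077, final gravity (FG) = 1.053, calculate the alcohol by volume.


ABV = (OG − FG) · 131.25
ABV = (1.077 − 1.053) · 131.25

3.1500 % ABV


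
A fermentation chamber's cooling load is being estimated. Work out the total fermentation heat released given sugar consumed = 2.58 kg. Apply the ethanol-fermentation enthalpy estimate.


Q = m_sugar · 590 kJ/kg
Q = 2.58 · 590

1522.2000 kJ


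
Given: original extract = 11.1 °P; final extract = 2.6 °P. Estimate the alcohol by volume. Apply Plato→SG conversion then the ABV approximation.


SG = 259/(259 − P);  ABV = (OG − FG)·131.25
OG = 259/(259 − 11.1) = 1.0448
FG = 259/(259 − 2.6) = 1.0101
ABV = (1.0448 − 1.0101)·131.25

4.5459 % ABV


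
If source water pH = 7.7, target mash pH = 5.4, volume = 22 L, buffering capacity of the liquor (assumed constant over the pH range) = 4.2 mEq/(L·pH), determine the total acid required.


acid = buffering capacity · (pH_source − pH_target) · V
acid = 4.2 · (7.7 − 5.4) · 22

212.5200 mEq


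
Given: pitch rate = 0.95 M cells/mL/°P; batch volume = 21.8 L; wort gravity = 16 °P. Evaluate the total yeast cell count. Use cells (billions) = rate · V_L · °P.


cells = 0.95 · 21.8 · 16

331.3600 billion cells


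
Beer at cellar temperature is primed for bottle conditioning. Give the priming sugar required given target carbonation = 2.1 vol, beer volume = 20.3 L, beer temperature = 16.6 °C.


residual = 14.695·(0.01821 + 0.09011·e^(−0.04·T));  sugar = (target − residual)·4.0·V
residual = 14.695·(0.01821 + 0.09011·e^(−0.04·16.6)) = 0.9493
sugar = (2.1 − 0.9493)·4.0·20.3

93.4400 g


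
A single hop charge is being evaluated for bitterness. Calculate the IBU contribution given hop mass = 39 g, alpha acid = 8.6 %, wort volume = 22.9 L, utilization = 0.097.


IBU = (α/100)·mass·U·1000 / V
IBU = (8.6/100)·39·0.097·1000 / 22.9

14.2069 IBU


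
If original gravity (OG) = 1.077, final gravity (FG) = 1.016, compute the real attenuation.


AA = (OG−FG)/(OG−1)·100;  RA = AA·0.8192
AA = (1.077 − 1.016)/(1.077 − 1)·100 = 79.2208
RA = 79.2208·0.8192

64.8977 %


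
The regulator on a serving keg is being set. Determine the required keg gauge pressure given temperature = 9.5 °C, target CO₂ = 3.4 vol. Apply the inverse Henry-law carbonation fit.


psi = vols/(0.01821 + 0.09011·e^(−0.04·T)) − 14.695
psi = 3.4/(0.01821 + 0.09011·e^(−0.04·9.5)) − 14.695

27.8940 psi


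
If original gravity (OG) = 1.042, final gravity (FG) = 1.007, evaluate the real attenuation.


AA = (OG−FG)/(OG−1)·100;  RA = AA·0.8192
AA = (1.042 − 1.007)/(1.042 − 1)·100 = 83.3333
RA = 83.3333·0.8192

68.2667 %


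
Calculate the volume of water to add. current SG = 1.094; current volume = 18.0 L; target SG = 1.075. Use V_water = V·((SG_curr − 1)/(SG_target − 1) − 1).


V_water = 18.0·((1.094 − 1)/(1.075 − 1) − 1)

4.5600 L


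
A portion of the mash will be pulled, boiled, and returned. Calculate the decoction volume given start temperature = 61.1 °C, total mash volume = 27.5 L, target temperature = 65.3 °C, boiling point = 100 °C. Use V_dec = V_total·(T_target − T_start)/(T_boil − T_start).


V_dec = 27.5·(65.3 − 61.1)/(100 − 61.1)

2.9692 L


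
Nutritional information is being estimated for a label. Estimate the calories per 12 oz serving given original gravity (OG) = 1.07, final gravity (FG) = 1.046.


ABW = (OG−FG)·131.25·0.79/FG;  °P = 259 − 259/SG (for OG→OE and FG→AE);  RE = 0.1808·OE + 0.8192·AE;  Cal = (6.9·ABW + 4·(RE−0.1))·FG·3.55
ABW = (1.07 − 1.046)·131.25·0.79/1.046 = 2.3791
OE = 259 − 259/1.07 = 16.9439 °P
AE = 259 − 259/1.046 = 11.3901 °P
RE = 0.1808·16.9439 + 0.8192·11.3901 = 12.3942 °P
Cal = (6.9·2.3791 + 4·(12.3942−0.1))·1.046·3.55

243.5640 kcal


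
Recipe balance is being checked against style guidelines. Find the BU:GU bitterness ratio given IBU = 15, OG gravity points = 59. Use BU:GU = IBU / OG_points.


BU:GU = 15 / 59

0.2542


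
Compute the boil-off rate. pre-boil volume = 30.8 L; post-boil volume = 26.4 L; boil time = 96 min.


rate = (V_pre − V_post) / (t_min/60)
rate = (30.8 − 26.4) / (96/60)

2.7500 L/hr


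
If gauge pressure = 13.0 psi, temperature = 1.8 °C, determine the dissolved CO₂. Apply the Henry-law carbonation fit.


vols = (P + 14.695)·(0.01821 + 0.09011·e^(−0.04·T))
vols = (13.0 + 14.695)·(0.01821 + 0.09011·e^(−0.04·1.8))

2.8266 volumes


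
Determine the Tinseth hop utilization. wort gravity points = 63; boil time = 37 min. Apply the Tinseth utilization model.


U = 1.65·0.000125^(GP/1000) · (1 − e^(−0.04·t))/4.15
bigness = 1.65·0.000125^(63/1000) = 0.9367
boil_factor = (1 − e^(−0.04·37))/4.15 = 0.1861
U = 0.9367 · 0.1861

0.1743


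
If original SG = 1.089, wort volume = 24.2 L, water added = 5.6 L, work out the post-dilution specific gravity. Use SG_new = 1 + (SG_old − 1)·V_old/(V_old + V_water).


pts = (1.089 − 1)·1000·24.2/(24.2 + 5.6) = 72.2752
SG_new = 1 + 72.2752/1000

1.0723


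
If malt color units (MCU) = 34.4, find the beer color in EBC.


SRM = 1.4922·MCU^0.6859;  EBC = SRM·1.97
SRM = 1.4922·34.4^0.6859 = 16.8948
EBC = 16.8948·1.97

33.2827 EBC


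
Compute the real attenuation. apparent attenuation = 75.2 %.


RA = AA · 0.8192
RA = 75.2 · 0.8192

61.6038 %


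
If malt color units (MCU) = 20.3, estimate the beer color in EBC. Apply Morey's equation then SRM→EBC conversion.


SRM = 1.4922·MCU^0.6859;  EBC = SRM·1.97
SRM = 1.4922·20.3^0.6859 = 11.7663
EBC = 11.7663·1.97

23.1795 EBC


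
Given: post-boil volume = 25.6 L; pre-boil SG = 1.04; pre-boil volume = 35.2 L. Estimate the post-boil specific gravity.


SG_post = 1 + (SG_pre − 1)·V_pre/V_post
pts_pre = (1.04 − 1)·1000 = 40.0000
pts_post = 40.0000·35.2/25.6 = 55.0000
SG_post = 1 + 55.0000/1000

1.0550


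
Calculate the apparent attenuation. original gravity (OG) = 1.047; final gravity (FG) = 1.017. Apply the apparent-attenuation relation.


AA = (OG − FG)/(OG − 1) · 100
AA = (1.047 − 1.017)/(1.047 − 1) · 100

63.8298 %


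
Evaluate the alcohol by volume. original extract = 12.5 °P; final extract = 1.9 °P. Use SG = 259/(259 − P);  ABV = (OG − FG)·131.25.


OG = 259/(259 − 12.5) = 1.0507
FG = 259/(259 − 1.9) = 1.0074
ABV = (1.0507 − 1.0074)·131.25

5.6857 % ABV


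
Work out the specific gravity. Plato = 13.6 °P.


SG = 259/(259 − P)
SG = 259/(259 − 13.6)

1.0554


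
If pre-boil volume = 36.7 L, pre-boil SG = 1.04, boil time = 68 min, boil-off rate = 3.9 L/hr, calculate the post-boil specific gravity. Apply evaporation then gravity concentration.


V_post = V_pre − rate·(t/60);  SG_post = 1 + (SG_pre−1)·V_pre/V_post
V_post = 36.7 − 3.9·(68/60) = 32.2800
SG_post = 1 + (1.04 − 1)·36.7/32.2800

1.0455


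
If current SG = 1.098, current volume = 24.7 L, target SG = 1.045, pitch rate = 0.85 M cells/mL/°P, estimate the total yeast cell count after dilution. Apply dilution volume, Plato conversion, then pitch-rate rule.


V_w = V·((SG_c−1)/(SG_t−1)−1);  °P = 259 − 259/SG_t;  cells = rate·(V+V_w)·°P
V_w = 24.7·((1.098−1)/(1.045−1)−1) = 29.0911
V_final = 24.7 + 29.0911 = 53.7911
°P = 259 − 259/1.045 = 11.1531
cells = 0.85·53.7911·11.1531

509.9475 billion cells


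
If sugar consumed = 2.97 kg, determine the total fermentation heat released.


Q = m_sugar · 590 kJ/kg
Q = 2.97 · 590

1752.3000 kJ


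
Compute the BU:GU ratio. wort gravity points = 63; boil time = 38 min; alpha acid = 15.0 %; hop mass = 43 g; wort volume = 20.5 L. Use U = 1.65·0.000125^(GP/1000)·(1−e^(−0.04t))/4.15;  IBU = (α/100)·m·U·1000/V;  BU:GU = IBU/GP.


U = 1.65·0.000125^(63/1000)·(1−e^(−0.04·38))/4.15 = 0.1763
IBU = (15.0/100)·43·0.1763·1000/20.5 = 55.4828
BU:GU = 55.4828/63

0.8807


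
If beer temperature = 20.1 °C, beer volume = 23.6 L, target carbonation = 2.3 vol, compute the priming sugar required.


residual = 14.695·(0.01821 + 0.09011·e^(−0.04·T));  sugar = (target − residual)·4.0·V
residual = 14.695·(0.01821 + 0.09011·e^(−0.04·20.1)) = 0.8602
sugar = (2.3 − 0.8602)·4.0·23.6

135.9164 g


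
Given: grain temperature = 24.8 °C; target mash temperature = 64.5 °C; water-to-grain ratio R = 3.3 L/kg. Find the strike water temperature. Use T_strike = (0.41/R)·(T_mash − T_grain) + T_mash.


T_strike = (0.41/3.3)·(64.5 − 24.8) + 64.5

69.4324 °C


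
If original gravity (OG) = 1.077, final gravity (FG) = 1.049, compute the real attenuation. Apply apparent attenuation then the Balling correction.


AA = (OG−FG)/(OG−1)·100;  RA = AA·0.8192
AA = (1.077 − 1.049)/(1.077 − 1)·100 = 36.3636
RA = 36.3636·0.8192

29.7891 %


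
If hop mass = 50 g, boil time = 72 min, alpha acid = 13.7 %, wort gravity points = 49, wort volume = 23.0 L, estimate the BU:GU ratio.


U = 1.65·0.000125^(GP/1000)·(1−e^(−0.04t))/4.15;  IBU = (α/100)·m·U·1000/V;  BU:GU = IBU/GP
U = 1.65·0.000125^(49/1000)·(1−e^(−0.04·72))/4.15 = 0.2416
IBU = (13.7/100)·50·0.2416·1000/23.0 = 71.9544
BU:GU = 71.9544/49

1.4685


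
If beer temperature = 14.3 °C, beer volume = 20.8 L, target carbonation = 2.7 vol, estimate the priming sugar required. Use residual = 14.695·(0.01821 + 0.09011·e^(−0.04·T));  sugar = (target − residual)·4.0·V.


residual = 14.695·(0.01821 + 0.09011·e^(−0.04·14.3)) = 1.0149
sugar = (2.7 − 1.0149)·4.0·20.8

140.1962 g


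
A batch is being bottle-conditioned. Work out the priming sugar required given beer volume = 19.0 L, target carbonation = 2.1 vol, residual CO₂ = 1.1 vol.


sugar = (target − residual)·4.0·V
sugar = (2.1 − 1.1)·4.0·19.0

76.0000 g


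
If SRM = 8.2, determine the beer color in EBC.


EBC = SRM · 1.97
EBC = 8.2 · 1.97

16.1540 EBC


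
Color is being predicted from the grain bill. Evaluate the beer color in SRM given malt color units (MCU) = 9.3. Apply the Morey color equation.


SRM = 1.4922 · MCU^0.6859
SRM = 1.4922 · 9.3^0.6859

6.8883 SRM


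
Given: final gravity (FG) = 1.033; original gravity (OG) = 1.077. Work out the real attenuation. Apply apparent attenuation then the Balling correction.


AA = (OG−FG)/(OG−1)·100;  RA = AA·0.8192
AA = (1.077 − 1.033)/(1.077 − 1)·100 = 57.1429
RA = 57.1429·0.8192

46.8114 %


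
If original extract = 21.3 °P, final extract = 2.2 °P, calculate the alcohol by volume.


SG = 259/(259 − P);  ABV = (OG − FG)·131.25
OG = 259/(259 − 21.3) = 1.0896
FG = 259/(259 − 2.2) = 1.0086
ABV = (1.0896 − 1.0086)·131.25

10.6367 % ABV


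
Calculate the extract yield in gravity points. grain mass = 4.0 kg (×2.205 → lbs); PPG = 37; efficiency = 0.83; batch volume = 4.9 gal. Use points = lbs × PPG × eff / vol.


lbs = 4.0 × 2.205 = 8.8200
points = 8.8200 × 37 × 0.83 / 4.9

55.2780 points


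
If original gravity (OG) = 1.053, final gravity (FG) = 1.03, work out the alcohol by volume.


ABV = (OG − FG) · 131.25
ABV = (1.053 − 1.03) · 131.25

3.0187 % ABV


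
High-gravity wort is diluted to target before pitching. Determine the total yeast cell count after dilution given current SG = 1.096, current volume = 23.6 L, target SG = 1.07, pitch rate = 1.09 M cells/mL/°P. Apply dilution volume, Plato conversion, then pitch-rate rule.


V_w = V·((SG_c−1)/(SG_t−1)−1);  °P = 259 − 259/SG_t;  cells = rate·(V+V_w)·°P
V_w = 23.6·((1.096−1)/(1.07−1)−1) = 8.7657
V_final = 23.6 + 8.7657 = 32.3657
°P = 259 − 259/1.07 = 16.9439
cells = 1.09·32.3657·16.9439

597.7584 billion cells


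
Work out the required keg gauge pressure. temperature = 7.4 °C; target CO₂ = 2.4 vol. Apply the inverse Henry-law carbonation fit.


psi = vols/(0.01821 + 0.09011·e^(−0.04·T)) − 14.695
psi = 2.4/(0.01821 + 0.09011·e^(−0.04·7.4)) − 14.695

13.4632 psi


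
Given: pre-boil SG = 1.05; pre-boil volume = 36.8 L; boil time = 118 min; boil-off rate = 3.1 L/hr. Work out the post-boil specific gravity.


V_post = V_pre − rate·(t/60);  SG_post = 1 + (SG_pre−1)·V_pre/V_post
V_post = 36.8 − 3.1·(118/60) = 30.7033
SG_post = 1 + (1.05 − 1)·36.8/30.7033

1.0599


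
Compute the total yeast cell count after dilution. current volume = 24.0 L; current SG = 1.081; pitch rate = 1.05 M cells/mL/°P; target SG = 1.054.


V_w = V·((SG_c−1)/(SG_t−1)−1);  °P = 259 − 259/SG_t;  cells = rate·(V+V_w)·°P
V_w = 24.0·((1.081−1)/(1.054−1)−1) = 12.0000
V_final = 24.0 + 12.0000 = 36.0000
°P = 259 − 259/1.054 = 13.2694
cells = 1.05·36.0000·13.2694

501.5852 billion cells


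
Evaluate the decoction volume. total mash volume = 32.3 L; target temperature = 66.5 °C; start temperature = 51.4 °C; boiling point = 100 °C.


V_dec = V_total·(T_target − T_start)/(T_boil − T_start)
V_dec = 32.3·(66.5 − 51.4)/(100 − 51.4)

10.0356 L


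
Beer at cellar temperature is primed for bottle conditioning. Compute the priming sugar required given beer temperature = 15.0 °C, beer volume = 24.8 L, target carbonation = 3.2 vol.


residual = 14.695·(0.01821 + 0.09011·e^(−0.04·T));  sugar = (target − residual)·4.0·V
residual = 14.695·(0.01821 + 0.09011·e^(−0.04·15.0)) = 0.9943
sugar = (3.2 − 0.9943)·4.0·24.8

218.8041 g


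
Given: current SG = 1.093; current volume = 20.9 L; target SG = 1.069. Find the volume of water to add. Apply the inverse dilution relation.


V_water = V·((SG_curr − 1)/(SG_target − 1) − 1)
V_water = 20.9·((1.093 − 1)/(1.069 − 1) − 1)

7.2696 L


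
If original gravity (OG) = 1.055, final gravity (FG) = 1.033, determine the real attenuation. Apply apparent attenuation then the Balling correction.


AA = (OG−FG)/(OG−1)·100;  RA = AA·0.8192
AA = (1.055 − 1.033)/(1.055 − 1)·100 = 40.0000
RA = 40.0000·0.8192

32.7680 %


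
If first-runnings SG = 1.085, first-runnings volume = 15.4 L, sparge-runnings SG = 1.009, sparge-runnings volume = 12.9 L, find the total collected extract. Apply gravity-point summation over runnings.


total = Σ (SG_i − 1)·1000·V_i
first = (1.085 − 1)·1000·15.4 = 1309.0000
sparge = (1.009 − 1)·1000·12.9 = 116.1000
total = 1309.0000 + 116.1000

1425.1000 gravity·L


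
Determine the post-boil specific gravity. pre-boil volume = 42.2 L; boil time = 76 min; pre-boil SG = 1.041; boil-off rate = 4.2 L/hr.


V_post = V_pre − rate·(t/60);  SG_post = 1 + (SG_pre−1)·V_pre/V_post
V_post = 42.2 − 4.2·(76/60) = 36.8800
SG_post = 1 + (1.041 − 1)·42.2/36.8800

1.0469


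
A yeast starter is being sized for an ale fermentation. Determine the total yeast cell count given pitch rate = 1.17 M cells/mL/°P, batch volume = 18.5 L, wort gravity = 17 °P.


cells (billions) = rate · V_L · °P
cells = 1.17 · 18.5 · 17

367.9650 billion cells


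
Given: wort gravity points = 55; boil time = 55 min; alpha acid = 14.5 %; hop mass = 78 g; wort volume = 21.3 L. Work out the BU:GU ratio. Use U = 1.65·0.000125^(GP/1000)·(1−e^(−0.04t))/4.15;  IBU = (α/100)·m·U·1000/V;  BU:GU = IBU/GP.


U = 1.65·0.000125^(55/1000)·(1−e^(−0.04·55))/4.15 = 0.2157
IBU = (14.5/100)·78·0.2157·1000/21.3 = 114.5109
BU:GU = 114.5109/55

2.0820


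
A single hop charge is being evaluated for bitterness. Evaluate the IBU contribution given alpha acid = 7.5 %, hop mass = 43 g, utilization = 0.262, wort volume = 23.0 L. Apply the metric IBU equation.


IBU = (α/100)·mass·U·1000 / V
IBU = (7.5/100)·43·0.262·1000 / 23.0

36.7370 IBU


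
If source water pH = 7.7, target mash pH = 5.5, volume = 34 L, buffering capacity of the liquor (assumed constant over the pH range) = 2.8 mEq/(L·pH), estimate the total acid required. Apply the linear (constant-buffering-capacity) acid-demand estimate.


acid = buffering capacity · (pH_source − pH_target) · V
acid = 2.8 · (7.7 − 5.5) · 34

209.4400 mEq


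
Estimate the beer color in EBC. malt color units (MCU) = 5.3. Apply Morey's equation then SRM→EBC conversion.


SRM = 1.4922·MCU^0.6859;  EBC = SRM·1.97
SRM = 1.4922·5.3^0.6859 = 4.6839
EBC = 4.6839·1.97

9.2273 EBC


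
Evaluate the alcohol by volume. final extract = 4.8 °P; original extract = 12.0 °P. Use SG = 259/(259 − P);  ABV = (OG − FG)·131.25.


OG = 259/(259 − 12.0) = 1.0486
FG = 259/(259 − 4.8) = 1.0189
ABV = (1.0486 − 1.0189)·131.25

3.8982 % ABV


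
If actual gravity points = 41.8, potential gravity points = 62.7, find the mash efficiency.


efficiency = actual / potential × 100
efficiency = 41.8 / 62.7 × 100

66.6667 %


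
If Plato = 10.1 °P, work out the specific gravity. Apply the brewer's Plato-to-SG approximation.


SG = 259/(259 − P)
SG = 259/(259 − 10.1)

1.0406


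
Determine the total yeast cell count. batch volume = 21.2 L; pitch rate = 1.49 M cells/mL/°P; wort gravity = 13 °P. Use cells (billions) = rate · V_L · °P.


cells = 1.49 · 21.2 · 13

410.6440 billion cells


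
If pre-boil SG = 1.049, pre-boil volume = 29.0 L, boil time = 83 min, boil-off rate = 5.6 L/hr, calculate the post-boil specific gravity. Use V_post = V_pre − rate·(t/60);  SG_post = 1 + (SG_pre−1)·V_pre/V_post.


V_post = 29.0 − 5.6·(83/60) = 21.2533
SG_post = 1 + (1.049 − 1)·29.0/21.2533

1.0669


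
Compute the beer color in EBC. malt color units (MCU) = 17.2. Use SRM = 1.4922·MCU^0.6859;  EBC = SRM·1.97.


SRM = 1.4922·17.2^0.6859 = 10.5021
EBC = 10.5021·1.97

20.6891 EBC


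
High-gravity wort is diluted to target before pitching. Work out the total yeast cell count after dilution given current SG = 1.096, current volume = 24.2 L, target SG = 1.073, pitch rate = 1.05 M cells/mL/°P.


V_w = V·((SG_c−1)/(SG_t−1)−1);  °P = 259 − 259/SG_t;  cells = rate·(V+V_w)·°P
V_w = 24.2·((1.096−1)/(1.073−1)−1) = 7.6247
V_final = 24.2 + 7.6247 = 31.8247
°P = 259 − 259/1.073 = 17.6207
cells = 1.05·31.8247·17.6207

588.8110 billion cells


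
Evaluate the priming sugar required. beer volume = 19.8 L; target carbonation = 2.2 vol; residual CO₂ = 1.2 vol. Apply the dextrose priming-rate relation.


sugar = (target − residual)·4.0·V
sugar = (2.2 − 1.2)·4.0·19.8

79.2000 g


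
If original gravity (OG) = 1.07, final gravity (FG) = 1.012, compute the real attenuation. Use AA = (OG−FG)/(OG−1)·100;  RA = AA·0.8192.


AA = (1.07 − 1.012)/(1.07 − 1)·100 = 82.8571
RA = 82.8571·0.8192

67.8766 %


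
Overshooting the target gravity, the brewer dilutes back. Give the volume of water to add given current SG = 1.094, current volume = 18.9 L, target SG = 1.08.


V_water = V·((SG_curr − 1)/(SG_target − 1) − 1)
V_water = 18.9·((1.094 − 1)/(1.08 − 1) − 1)

3.3075 L


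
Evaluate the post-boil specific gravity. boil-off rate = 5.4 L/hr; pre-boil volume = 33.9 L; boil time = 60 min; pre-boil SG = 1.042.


V_post = V_pre − rate·(t/60);  SG_post = 1 + (SG_pre−1)·V_pre/V_post
V_post = 33.9 − 5.4·(60/60) = 28.5000
SG_post = 1 + (1.042 − 1)·33.9/28.5000

1.0500


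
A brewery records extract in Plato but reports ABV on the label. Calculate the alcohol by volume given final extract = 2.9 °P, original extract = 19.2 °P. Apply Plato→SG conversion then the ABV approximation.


SG = 259/(259 − P);  ABV = (OG − FG)·131.25
OG = 259/(259 − 19.2) = 1.0801
FG = 259/(259 − 2.9) = 1.0113
ABV = (1.0801 − 1.0113)·131.25

9.0225 % ABV


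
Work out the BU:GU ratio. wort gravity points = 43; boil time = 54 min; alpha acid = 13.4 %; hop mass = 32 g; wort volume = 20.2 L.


U = 1.65·0.000125^(GP/1000)·(1−e^(−0.04t))/4.15;  IBU = (α/100)·m·U·1000/V;  BU:GU = IBU/GP
U = 1.65·0.000125^(43/1000)·(1−e^(−0.04·54))/4.15 = 0.2390
IBU = (13.4/100)·32·0.2390·1000/20.2 = 50.7329
BU:GU = 50.7329/43

1.1798


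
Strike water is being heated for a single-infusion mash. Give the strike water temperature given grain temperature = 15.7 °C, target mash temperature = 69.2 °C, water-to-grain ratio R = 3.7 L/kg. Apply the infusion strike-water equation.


T_strike = (0.41/R)·(T_mash − T_grain) + T_mash
T_strike = (0.41/3.7)·(69.2 − 15.7) + 69.2

75.1284 °C


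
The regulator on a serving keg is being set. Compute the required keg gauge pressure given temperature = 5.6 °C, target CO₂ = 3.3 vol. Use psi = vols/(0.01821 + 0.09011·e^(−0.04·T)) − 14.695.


psi = 3.3/(0.01821 + 0.09011·e^(−0.04·5.6)) − 14.695

21.8757 psi


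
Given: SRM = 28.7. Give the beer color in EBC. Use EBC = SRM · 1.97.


EBC = 28.7 · 1.97

56.5390 EBC


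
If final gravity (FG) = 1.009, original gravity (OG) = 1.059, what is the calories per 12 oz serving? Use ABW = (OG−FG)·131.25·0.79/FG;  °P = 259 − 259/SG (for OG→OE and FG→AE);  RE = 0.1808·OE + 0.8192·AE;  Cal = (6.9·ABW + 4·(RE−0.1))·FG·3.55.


ABW = (1.059 − 1.009)·131.25·0.79/1.009 = 5.1381
OE = 259 − 259/1.059 = 14.4297 °P
AE = 259 − 259/1.009 = 2.3102 °P
RE = 0.1808·14.4297 + 0.8192·2.3102 = 4.5014 °P
Cal = (6.9·5.1381 + 4·(4.5014−0.1))·1.009·3.55

190.0537 kcal


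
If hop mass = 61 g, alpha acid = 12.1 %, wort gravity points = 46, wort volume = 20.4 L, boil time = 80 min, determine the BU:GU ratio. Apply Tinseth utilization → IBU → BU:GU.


U = 1.65·0.000125^(GP/1000)·(1−e^(−0.04t))/4.15;  IBU = (α/100)·m·U·1000/V;  BU:GU = IBU/GP
U = 1.65·0.000125^(46/1000)·(1−e^(−0.04·80))/4.15 = 0.2522
IBU = (12.1/100)·61·0.2522·1000/20.4 = 91.2652
BU:GU = 91.2652/46

1.9840


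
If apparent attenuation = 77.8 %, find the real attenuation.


RA = AA · 0.8192
RA = 77.8 · 0.8192

63.7338 %


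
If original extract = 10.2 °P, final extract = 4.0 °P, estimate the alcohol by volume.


SG = 259/(259 − P);  ABV = (OG − FG)·131.25
OG = 259/(259 − 10.2) = 1.0410
FG = 259/(259 − 4.0) = 1.0157
ABV = (1.0410 − 1.0157)·131.25

3.3220 % ABV


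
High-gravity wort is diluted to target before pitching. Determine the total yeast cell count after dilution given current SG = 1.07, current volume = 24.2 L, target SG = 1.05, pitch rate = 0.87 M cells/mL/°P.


V_w = V·((SG_c−1)/(SG_t−1)−1);  °P = 259 − 259/SG_t;  cells = rate·(V+V_w)·°P
V_w = 24.2·((1.07−1)/(1.05−1)−1) = 9.6800
V_final = 24.2 + 9.6800 = 33.8800
°P = 259 − 259/1.05 = 12.3333
cells = 0.87·33.8800·12.3333

363.5324 billion cells


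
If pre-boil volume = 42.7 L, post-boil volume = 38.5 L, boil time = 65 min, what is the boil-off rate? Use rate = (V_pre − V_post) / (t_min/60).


rate = (42.7 − 38.5) / (65/60)

3.8769 L/hr


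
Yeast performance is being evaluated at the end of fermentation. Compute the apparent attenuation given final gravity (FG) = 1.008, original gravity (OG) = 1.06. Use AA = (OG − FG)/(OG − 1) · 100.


AA = (1.06 − 1.008)/(1.06 − 1) · 100

86.6667 %


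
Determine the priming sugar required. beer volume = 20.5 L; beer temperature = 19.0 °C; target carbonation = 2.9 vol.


residual = 14.695·(0.01821 + 0.09011·e^(−0.04·T));  sugar = (target − residual)·4.0·V
residual = 14.695·(0.01821 + 0.09011·e^(−0.04·19.0)) = 0.8869
sugar = (2.9 − 0.8869)·4.0·20.5

165.0771 g


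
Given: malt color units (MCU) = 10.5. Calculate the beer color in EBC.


SRM = 1.4922·MCU^0.6859;  EBC = SRM·1.97
SRM = 1.4922·10.5^0.6859 = 7.4862
EBC = 7.4862·1.97

14.7478 EBC


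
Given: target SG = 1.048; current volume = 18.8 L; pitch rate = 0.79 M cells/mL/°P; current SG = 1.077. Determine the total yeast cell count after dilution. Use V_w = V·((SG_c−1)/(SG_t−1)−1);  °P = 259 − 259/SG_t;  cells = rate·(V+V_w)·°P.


V_w = 18.8·((1.077−1)/(1.048−1)−1) = 11.3583
V_final = 18.8 + 11.3583 = 30.1583
°P = 259 − 259/1.048 = 11.8626
cells = 0.79·30.1583·11.8626

282.6273 billion cells


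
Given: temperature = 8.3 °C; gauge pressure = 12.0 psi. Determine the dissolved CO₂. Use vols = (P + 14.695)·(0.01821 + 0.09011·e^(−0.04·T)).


vols = (12.0 + 14.695)·(0.01821 + 0.09011·e^(−0.04·8.3))

2.2120 volumes


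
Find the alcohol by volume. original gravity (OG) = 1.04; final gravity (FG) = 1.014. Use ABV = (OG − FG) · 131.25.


ABV = (1.04 − 1.014) · 131.25

3.4125 % ABV


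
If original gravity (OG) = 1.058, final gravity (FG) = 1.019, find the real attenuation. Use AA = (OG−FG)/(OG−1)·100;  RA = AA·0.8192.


AA = (1.058 − 1.019)/(1.058 − 1)·100 = 67.2414
RA = 67.2414·0.8192

55.0841 %


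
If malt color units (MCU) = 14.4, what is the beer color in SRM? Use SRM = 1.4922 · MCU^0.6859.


SRM = 1.4922 · 14.4^0.6859

9.2971 SRM


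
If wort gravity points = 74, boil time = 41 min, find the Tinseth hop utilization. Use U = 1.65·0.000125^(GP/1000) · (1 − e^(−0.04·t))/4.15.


bigness = 1.65·0.000125^(74/1000) = 0.8485
boil_factor = (1 − e^(−0.04·41))/4.15 = 0.1942
U = 0.8485 · 0.1942

0.1648


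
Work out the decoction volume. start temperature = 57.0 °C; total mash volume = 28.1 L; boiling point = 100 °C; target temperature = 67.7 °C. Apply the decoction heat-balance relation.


V_dec = V_total·(T_target − T_start)/(T_boil − T_start)
V_dec = 28.1·(67.7 − 57.0)/(100 − 57.0)

6.9923 L


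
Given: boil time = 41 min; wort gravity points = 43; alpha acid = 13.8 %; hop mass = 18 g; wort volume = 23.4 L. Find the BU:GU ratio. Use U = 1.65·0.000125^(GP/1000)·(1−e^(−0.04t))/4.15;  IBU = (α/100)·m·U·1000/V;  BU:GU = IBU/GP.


U = 1.65·0.000125^(43/1000)·(1−e^(−0.04·41))/4.15 = 0.2177
IBU = (13.8/100)·18·0.2177·1000/23.4 = 23.1145
BU:GU = 23.1145/43

0.5375


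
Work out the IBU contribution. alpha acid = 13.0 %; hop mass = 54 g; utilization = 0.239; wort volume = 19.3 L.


IBU = (α/100)·mass·U·1000 / V
IBU = (13.0/100)·54·0.239·1000 / 19.3

86.9316 IBU


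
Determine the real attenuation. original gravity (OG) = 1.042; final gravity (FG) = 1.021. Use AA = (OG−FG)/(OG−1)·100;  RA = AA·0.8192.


AA = (1.042 − 1.021)/(1.042 − 1)·100 = 50.0000
RA = 50.0000·0.8192

40.9600 %


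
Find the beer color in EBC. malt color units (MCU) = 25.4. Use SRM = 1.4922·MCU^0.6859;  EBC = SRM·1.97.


SRM = 1.4922·25.4^0.6859 = 13.7215
EBC = 13.7215·1.97

27.0314 EBC


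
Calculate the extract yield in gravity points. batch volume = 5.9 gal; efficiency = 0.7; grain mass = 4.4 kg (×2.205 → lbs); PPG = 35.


points = lbs × PPG × eff / vol
lbs = 4.4 × 2.205 = 9.7020
points = 9.7020 × 35 × 0.7 / 5.9

40.2880 points


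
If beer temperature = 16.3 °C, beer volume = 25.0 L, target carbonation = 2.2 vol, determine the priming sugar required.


residual = 14.695·(0.01821 + 0.09011·e^(−0.04·T));  sugar = (target − residual)·4.0·V
residual = 14.695·(0.01821 + 0.09011·e^(−0.04·16.3)) = 0.9575
sugar = (2.2 − 0.9575)·4.0·25.0

124.2510 g


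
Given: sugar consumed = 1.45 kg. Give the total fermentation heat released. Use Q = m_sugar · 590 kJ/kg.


Q = 1.45 · 590

855.5000 kJ


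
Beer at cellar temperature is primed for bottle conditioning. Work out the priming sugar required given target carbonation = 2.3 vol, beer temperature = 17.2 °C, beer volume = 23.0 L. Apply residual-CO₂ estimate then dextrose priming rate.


residual = 14.695·(0.01821 + 0.09011·e^(−0.04·T));  sugar = (target − residual)·4.0·V
residual = 14.695·(0.01821 + 0.09011·e^(−0.04·17.2)) = 0.9331
sugar = (2.3 − 0.9331)·4.0·23.0

125.7552 g


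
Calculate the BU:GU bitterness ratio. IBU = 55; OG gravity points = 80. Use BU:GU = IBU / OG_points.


BU:GU = 55 / 80

0.6875


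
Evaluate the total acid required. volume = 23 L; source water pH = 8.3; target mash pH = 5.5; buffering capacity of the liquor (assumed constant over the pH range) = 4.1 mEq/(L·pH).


acid = buffering capacity · (pH_source − pH_target) · V
acid = 4.1 · (8.3 − 5.5) · 23

264.0400 mEq


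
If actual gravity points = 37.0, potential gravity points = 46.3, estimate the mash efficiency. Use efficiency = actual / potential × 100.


efficiency = 37.0 / 46.3 × 100

79.9136 %


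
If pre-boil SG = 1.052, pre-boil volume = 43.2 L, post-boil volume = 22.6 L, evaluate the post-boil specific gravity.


SG_post = 1 + (SG_pre − 1)·V_pre/V_post
pts_pre = (1.052 − 1)·1000 = 52.0000
pts_post = 52.0000·43.2/22.6 = 99.3982
SG_post = 1 + 99.3982/1000

1.0994


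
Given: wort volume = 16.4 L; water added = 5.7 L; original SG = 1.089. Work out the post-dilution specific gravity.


SG_new = 1 + (SG_old − 1)·V_old/(V_old + V_water)
pts = (1.089 − 1)·1000·16.4/(16.4 + 5.7) = 66.0452
SG_new = 1 + 66.0452/1000

1.0660


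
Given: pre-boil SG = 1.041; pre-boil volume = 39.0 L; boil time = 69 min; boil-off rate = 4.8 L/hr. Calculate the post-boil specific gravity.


V_post = V_pre − rate·(t/60);  SG_post = 1 + (SG_pre−1)·V_pre/V_post
V_post = 39.0 − 4.8·(69/60) = 33.4800
SG_post = 1 + (1.041 − 1)·39.0/33.4800

1.0478


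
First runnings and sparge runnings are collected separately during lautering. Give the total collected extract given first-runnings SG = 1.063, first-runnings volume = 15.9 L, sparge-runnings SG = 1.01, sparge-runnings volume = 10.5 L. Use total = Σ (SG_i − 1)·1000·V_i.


first = (1.063 − 1)·1000·15.9 = 1001.7000
sparge = (1.01 − 1)·1000·10.5 = 105.0000
total = 1001.7000 + 105.0000

1106.7000 gravity·L


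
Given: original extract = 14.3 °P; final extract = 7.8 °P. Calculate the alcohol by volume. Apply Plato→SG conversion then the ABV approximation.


SG = 259/(259 − P);  ABV = (OG − FG)·131.25
OG = 259/(259 − 14.3) = 1.0584
FG = 259/(259 − 7.8) = 1.0311
ABV = (1.0584 − 1.0311)·131.25

3.5947 % ABV


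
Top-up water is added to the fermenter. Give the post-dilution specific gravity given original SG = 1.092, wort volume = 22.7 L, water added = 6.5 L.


SG_new = 1 + (SG_old − 1)·V_old/(V_old + V_water)
pts = (1.092 − 1)·1000·22.7/(22.7 + 6.5) = 71.5205
SG_new = 1 + 71.5205/1000

1.0715


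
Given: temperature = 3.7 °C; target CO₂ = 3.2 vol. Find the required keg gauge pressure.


psi = vols/(0.01821 + 0.09011·e^(−0.04·T)) − 14.695
psi = 3.2/(0.01821 + 0.09011·e^(−0.04·3.7)) − 14.695

18.6649 psi


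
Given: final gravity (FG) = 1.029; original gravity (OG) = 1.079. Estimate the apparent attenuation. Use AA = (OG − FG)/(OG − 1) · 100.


AA = (1.079 − 1.029)/(1.079 − 1) · 100

63.2911 %


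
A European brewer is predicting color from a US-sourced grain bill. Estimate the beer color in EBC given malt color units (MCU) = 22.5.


SRM = 1.4922·MCU^0.6859;  EBC = SRM·1.97
SRM = 1.4922·22.5^0.6859 = 12.6267
EBC = 12.6267·1.97

24.8746 EBC


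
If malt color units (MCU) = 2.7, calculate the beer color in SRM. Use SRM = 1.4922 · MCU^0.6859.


SRM = 1.4922 · 2.7^0.6859

2.9492 SRM


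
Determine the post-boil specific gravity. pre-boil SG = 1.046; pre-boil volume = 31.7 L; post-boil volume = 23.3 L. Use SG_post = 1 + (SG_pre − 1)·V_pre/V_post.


pts_pre = (1.046 − 1)·1000 = 46.0000
pts_post = 46.0000·31.7/23.3 = 62.5837
SG_post = 1 + 62.5837/1000

1.0626


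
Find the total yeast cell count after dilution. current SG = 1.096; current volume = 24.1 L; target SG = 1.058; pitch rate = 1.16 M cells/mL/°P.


V_w = V·((SG_c−1)/(SG_t−1)−1);  °P = 259 − 259/SG_t;  cells = rate·(V+V_w)·°P
V_w = 24.1·((1.096−1)/(1.058−1)−1) = 15.7897
V_final = 24.1 + 15.7897 = 39.8897
°P = 259 − 259/1.058 = 14.1985
cells = 1.16·39.8897·14.1985

656.9924 billion cells


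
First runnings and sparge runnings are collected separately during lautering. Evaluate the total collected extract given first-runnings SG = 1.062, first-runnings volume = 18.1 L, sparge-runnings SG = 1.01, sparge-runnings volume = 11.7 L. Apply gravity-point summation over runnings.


total = Σ (SG_i − 1)·1000·V_i
first = (1.062 − 1)·1000·18.1 = 1122.2000
sparge = (1.01 − 1)·1000·11.7 = 117.0000
total = 1122.2000 + 117.0000

1239.2000 gravity·L


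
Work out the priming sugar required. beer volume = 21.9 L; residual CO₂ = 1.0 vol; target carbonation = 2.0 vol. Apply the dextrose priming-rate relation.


sugar = (target − residual)·4.0·V
sugar = (2.0 − 1.0)·4.0·21.9

87.6000 g


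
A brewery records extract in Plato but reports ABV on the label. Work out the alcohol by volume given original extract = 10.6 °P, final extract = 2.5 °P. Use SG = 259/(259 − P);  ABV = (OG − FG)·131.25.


OG = 259/(259 − 10.6) = 1.0427
FG = 259/(259 − 2.5) = 1.0097
ABV = (1.0427 − 1.0097)·131.25

4.3216 % ABV


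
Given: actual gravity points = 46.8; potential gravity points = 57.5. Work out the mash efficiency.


efficiency = actual / potential × 100
efficiency = 46.8 / 57.5 × 100

81.3913 %


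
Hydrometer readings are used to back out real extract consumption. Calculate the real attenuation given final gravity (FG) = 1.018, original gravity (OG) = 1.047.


AA = (OG−FG)/(OG−1)·100;  RA = AA·0.8192
AA = (1.047 − 1.018)/(1.047 − 1)·100 = 61.7021
RA = 61.7021·0.8192

50.5464 %


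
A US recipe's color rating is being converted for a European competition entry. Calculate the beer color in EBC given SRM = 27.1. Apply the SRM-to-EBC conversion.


EBC = SRM · 1.97
EBC = 27.1 · 1.97

53.3870 EBC


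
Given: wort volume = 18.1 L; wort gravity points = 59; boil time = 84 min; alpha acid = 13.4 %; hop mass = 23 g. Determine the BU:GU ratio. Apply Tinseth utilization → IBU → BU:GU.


U = 1.65·0.000125^(GP/1000)·(1−e^(−0.04t))/4.15;  IBU = (α/100)·m·U·1000/V;  BU:GU = IBU/GP
U = 1.65·0.000125^(59/1000)·(1−e^(−0.04·84))/4.15 = 0.2258
IBU = (13.4/100)·23·0.2258·1000/18.1 = 38.4551
BU:GU = 38.4551/59

0.6518


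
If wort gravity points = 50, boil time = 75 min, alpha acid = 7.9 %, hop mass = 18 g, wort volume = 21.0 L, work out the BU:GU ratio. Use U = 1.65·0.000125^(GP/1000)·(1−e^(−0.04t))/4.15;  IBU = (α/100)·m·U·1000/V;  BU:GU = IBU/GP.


U = 1.65·0.000125^(50/1000)·(1−e^(−0.04·75))/4.15 = 0.2410
IBU = (7.9/100)·18·0.2410·1000/21.0 = 16.3223
BU:GU = 16.3223/50

0.3264


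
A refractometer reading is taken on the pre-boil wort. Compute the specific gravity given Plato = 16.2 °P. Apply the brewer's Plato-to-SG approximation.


SG = 259/(259 − P)
SG = 259/(259 − 16.2)

1.0667


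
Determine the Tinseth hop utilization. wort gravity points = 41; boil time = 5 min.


U = 1.65·0.000125^(GP/1000) · (1 − e^(−0.04·t))/4.15
bigness = 1.65·0.000125^(41/1000) = 1.1415
boil_factor = (1 − e^(−0.04·5))/4.15 = 0.0437
U = 1.1415 · 0.0437

0.0499


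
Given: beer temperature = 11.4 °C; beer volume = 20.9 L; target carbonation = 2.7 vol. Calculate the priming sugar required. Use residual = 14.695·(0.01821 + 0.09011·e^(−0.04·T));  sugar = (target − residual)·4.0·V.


residual = 14.695·(0.01821 + 0.09011·e^(−0.04·11.4)) = 1.1069
sugar = (2.7 − 1.1069)·4.0·20.9

133.1856 g


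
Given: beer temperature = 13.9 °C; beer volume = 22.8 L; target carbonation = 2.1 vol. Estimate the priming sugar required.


residual = 14.695·(0.01821 + 0.09011·e^(−0.04·T));  sugar = (target − residual)·4.0·V
residual = 14.695·(0.01821 + 0.09011·e^(−0.04·13.9)) = 1.0270
sugar = (2.1 − 1.0270)·4.0·22.8

97.8573 g


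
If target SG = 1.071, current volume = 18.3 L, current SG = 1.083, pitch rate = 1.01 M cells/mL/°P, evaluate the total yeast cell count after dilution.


V_w = V·((SG_c−1)/(SG_t−1)−1);  °P = 259 − 259/SG_t;  cells = rate·(V+V_w)·°P
V_w = 18.3·((1.083−1)/(1.071−1)−1) = 3.0930
V_final = 18.3 + 3.0930 = 21.3930
°P = 259 − 259/1.071 = 17.1699
cells = 1.01·21.3930·17.1699

370.9888 billion cells


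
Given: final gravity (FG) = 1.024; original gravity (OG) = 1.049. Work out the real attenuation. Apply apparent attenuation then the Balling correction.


AA = (OG−FG)/(OG−1)·100;  RA = AA·0.8192
AA = (1.049 − 1.024)/(1.049 − 1)·100 = 51.0204
RA = 51.0204·0.8192

41.7959 %


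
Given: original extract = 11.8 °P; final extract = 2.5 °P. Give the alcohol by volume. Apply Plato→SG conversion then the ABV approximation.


SG = 259/(259 − P);  ABV = (OG − FG)·131.25
OG = 259/(259 − 11.8) = 1.0477
FG = 259/(259 − 2.5) = 1.0097
ABV = (1.0477 − 1.0097)·131.25

4.9859 % ABV


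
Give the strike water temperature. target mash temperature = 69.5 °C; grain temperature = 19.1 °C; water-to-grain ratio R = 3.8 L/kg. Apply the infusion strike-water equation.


T_strike = (0.41/R)·(T_mash − T_grain) + T_mash
T_strike = (0.41/3.8)·(69.5 − 19.1) + 69.5

74.9379 °C


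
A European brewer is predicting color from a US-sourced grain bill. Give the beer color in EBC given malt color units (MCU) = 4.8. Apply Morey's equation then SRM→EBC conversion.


SRM = 1.4922·MCU^0.6859;  EBC = SRM·1.97
SRM = 1.4922·4.8^0.6859 = 4.3761
EBC = 4.3761·1.97

8.6210 EBC


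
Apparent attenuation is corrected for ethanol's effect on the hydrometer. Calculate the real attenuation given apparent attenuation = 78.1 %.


RA = AA · 0.8192
RA = 78.1 · 0.8192

63.9795 %


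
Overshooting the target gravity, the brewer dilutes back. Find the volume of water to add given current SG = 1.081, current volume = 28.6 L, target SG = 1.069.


V_water = V·((SG_curr − 1)/(SG_target − 1) − 1)
V_water = 28.6·((1.081 − 1)/(1.069 − 1) − 1)

4.9739 L


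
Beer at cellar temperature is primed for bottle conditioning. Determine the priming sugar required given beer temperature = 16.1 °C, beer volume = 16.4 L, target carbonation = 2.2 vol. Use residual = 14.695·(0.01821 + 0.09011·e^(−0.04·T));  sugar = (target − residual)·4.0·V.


residual = 14.695·(0.01821 + 0.09011·e^(−0.04·16.1)) = 0.9630
sugar = (2.2 − 0.9630)·4.0·16.4

81.1451 g


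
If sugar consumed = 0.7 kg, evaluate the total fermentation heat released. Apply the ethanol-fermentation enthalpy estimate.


Q = m_sugar · 590 kJ/kg
Q = 0.7 · 590

413.0000 kJ


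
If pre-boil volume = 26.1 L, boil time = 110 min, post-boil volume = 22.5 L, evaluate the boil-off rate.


rate = (V_pre − V_post) / (t_min/60)
rate = (26.1 − 22.5) / (110/60)

1.9636 L/hr
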